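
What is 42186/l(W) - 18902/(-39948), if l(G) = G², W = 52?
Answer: 217044667/13502424 ≈ 16.074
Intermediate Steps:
42186/l(W) - 18902/(-39948) = 42186/(52²) - 18902/(-39948) = 42186/2704 - 18902*(-1/39948) = 42186*(1/2704) + 9451/19974 = 21093/1352 + 9451/19974 = 217044667/13502424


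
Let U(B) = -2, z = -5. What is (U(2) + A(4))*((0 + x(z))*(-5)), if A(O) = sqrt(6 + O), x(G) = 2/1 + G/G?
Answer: 30 - 15*sqrt(10) ≈ -17.434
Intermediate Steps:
x(G) = 3 (x(G) = 2*1 + 1 = 2 + 1 = 3)
(U(2) + A(4))*((0 + x(z))*(-5)) = (-2 + sqrt(6 + 4))*((0 + 3)*(-5)) = (-2 + sqrt(10))*(3*(-5)) = (-2 + sqrt(10))*(-15) = 30 - 15*sqrt(10)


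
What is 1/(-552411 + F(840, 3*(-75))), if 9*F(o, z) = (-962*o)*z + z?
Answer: 1/19649564 ≈ 5.0892e-8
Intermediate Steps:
F(o, z) = z/9 - 962*o*z/9 (F(o, z) = ((-962*o)*z + z)/9 = (-962*o*z + z)/9 = (z - 962*o*z)/9 = z/9 - 962*o*z/9)
1/(-552411 + F(840, 3*(-75))) = 1/(-552411 + (3*(-75))*(1 - 962*840)/9) = 1/(-552411 + (1/9)*(-225)*(1 - 808080)) = 1/(-552411 + (1/9)*(-225)*(-808079)) = 1/(-552411 + 20201975) = 1/19649564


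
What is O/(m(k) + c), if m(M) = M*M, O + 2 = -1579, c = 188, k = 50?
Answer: -527/896 ≈ -0.58817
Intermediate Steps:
O = -1581 (O = -2 - 1579 = -1581)
m(M) = M²
O/(m(k) + c) = -1581/(50² + 188) = -1581/(2500 + 188) = -1581/2688 = -1581*1/2688 = -527/896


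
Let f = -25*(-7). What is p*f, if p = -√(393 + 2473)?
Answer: -175*√2866 ≈ -9368.6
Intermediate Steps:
p = -√2866 ≈ -53.535
f = 175
p*f = -√2866*175 = -175*√2866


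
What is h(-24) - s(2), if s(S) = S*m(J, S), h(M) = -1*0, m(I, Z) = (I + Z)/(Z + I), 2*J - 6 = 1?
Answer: -2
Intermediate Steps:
J = 7/2 (J = 3 + (½)*1 = 3 + ½ = 7/2 ≈ 3.5000)
m(I, Z) = 1 (m(I, Z) = (I + Z)/(I + Z) = 1)
h(M) = 0
s(S) = S (s(S) = S*1 = S)
h(-24) - s(2) = 0 - 1*2 = 0 - 2 = -2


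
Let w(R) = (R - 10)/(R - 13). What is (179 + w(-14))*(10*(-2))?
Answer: -32380/9 ≈ -3597.8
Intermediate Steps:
w(R) = (-10 + R)/(-13 + R)
(179 + w(-14))*(10*(-2)) = (179 + (-10 - 14)/(-13 - 14))*(10*(-2)) = (179 - 24/(-27))*(-20) = (179 - 1/27*(-24))*(-20) = (179 + 8/9)*(-20) = (1619/9)*(-20) = -32380/9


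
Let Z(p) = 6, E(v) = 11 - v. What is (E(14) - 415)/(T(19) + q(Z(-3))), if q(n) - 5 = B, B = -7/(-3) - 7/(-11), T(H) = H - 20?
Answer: -6897/115 ≈ -59.974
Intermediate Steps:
T(H) = -20 + H
B = 98/33 (B = -7*(-⅓) - 7*(-1/11) = 7/3 + 7/11 = 98/33 ≈ 2.9697)
q(n) = 263/33 (q(n) = 5 + 98/33 = 263/33)
(E(14) - 415)/(T(19) + q(Z(-3))) = ((11 - 1*14) - 415)/((-20 + 19) + 263/33) = ((11 - 14) - 415)/(-1 + 263/33) = (-3 - 415)/(230/33) = -418*33/230 = -6897/115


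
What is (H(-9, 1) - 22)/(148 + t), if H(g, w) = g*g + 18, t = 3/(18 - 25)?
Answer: 539/1033 ≈ 0.52178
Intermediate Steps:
t = -3/7 (t = 3/(-7) = -⅐*3 = -3/7 ≈ -0.42857)
H(g, w) = 18 + g² (H(g, w) = g² + 18 = 18 + g²)
(H(-9, 1) - 22)/(148 + t) = ((18 + (-9)²) - 22)/(148 - 3/7) = ((18 + 81) - 22)/(1033/7) = (99 - 22)*(7/1033) = 77*(7/1033) = 539/1033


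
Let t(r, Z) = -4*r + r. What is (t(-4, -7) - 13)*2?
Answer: -2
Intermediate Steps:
t(r, Z) = -3*r
(t(-4, -7) - 13)*2 = (-3*(-4) - 13)*2 = (12 - 13)*2 = -1*2 = -2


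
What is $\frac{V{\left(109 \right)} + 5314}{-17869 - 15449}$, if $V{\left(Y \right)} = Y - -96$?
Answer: $- \frac{5519}{33318} \approx -0.16565$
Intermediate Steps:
$V{\left(Y \right)} = 96 + Y$ ($V{\left(Y \right)} = Y + 96 = 96 + Y$)
$\frac{V{\left(109 \right)} + 5314}{-17869 - 15449} = \frac{\left(96 + 109\right) + 5314}{-17869 - 15449} = \frac{205 + 5314}{-33318} = 5519 \left(- \frac{1}{33318}\right) = - \frac{5519}{33318}$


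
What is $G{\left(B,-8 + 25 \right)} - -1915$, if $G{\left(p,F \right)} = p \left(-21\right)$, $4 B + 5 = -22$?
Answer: $\frac{8227}{4} \approx 2056.8$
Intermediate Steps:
$B = - \frac{27}{4}$ ($B = - \frac{5}{4} + \frac{1}{4} \left(-22\right) = - \frac{5}{4} - \frac{11}{2} = - \frac{27}{4} \approx -6.75$)
$G{\left(p,F \right)} = - 21 p$
$G{\left(B,-8 + 25 \right)} - -1915 = \left(-21\right) \left(- \frac{27}{4}\right) - -1915 = \frac{567}{4} + 1915 = \frac{8227}{4}$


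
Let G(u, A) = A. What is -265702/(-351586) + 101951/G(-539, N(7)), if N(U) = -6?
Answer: -17921475037/1054758 ≈ -16991.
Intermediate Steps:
-265702/(-351586) + 101951/G(-539, N(7)) = -265702/(-351586) + 101951/(-6) = -265702*(-1/351586) + 101951*(-⅙) = 132851/175793 - 101951/6 = -17921475037/1054758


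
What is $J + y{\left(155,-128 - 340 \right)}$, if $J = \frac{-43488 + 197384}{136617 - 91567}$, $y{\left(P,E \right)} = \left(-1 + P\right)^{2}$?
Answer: $\frac{534279848}{22525} \approx 23719.0$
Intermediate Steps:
$J = \frac{76948}{22525}$ ($J = \frac{153896}{45050} = 153896 \cdot \frac{1}{45050} = \frac{76948}{22525} \approx 3.4161$)
$J + y{\left(155,-128 - 340 \right)} = \frac{76948}{22525} + \left(-1 + 155\right)^{2} = \frac{76948}{22525} + 154^{2} = \frac{76948}{22525} + 23716 = \frac{534279848}{22525}$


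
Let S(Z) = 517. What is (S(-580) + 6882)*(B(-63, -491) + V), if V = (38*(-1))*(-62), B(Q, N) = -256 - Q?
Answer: 16004037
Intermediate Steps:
V = 2356 (V = -38*(-62) = 2356)
(S(-580) + 6882)*(B(-63, -491) + V) = (517 + 6882)*((-256 - 1*(-63)) + 2356) = 7399*((-256 + 63) + 2356) = 7399*(-193 + 2356) = 7399*2163 = 16004037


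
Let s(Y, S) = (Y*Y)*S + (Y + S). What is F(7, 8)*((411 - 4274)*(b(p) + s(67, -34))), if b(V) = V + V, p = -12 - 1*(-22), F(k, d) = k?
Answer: 4125726493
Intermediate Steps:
s(Y, S) = S + Y + S*Y² (s(Y, S) = Y²*S + (S + Y) = S*Y² + (S + Y) = S + Y + S*Y²)
p = 10 (p = -12 + 22 = 10)
b(V) = 2*V
F(7, 8)*((411 - 4274)*(b(p) + s(67, -34))) = 7*((411 - 4274)*(2*10 + (-34 + 67 - 34*67²))) = 7*(-3863*(20 + (-34 + 67 - 34*4489))) = 7*(-3863*(20 + (-34 + 67 - 152626))) = 7*(-3863*(20 - 152593)) = 7*(-3863*(-152573)) = 7*589389499 = 4125726493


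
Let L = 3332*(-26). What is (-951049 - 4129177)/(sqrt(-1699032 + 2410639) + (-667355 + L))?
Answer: 147324013887/21865218637 + 2540113*sqrt(711607)/284247842281 ≈ 6.7454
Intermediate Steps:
L = -86632
(-951049 - 4129177)/(sqrt(-1699032 + 2410639) + (-667355 + L)) = (-951049 - 4129177)/(sqrt(-1699032 + 2410639) + (-667355 - 86632)) = -5080226/(sqrt(711607) - 753987) = -5080226/(-753987 + sqrt(711607))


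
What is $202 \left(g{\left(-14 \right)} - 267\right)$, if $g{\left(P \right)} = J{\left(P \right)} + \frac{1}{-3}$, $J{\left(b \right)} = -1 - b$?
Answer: $- \frac{154126}{3} \approx -51375.0$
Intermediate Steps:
$g{\left(P \right)} = - \frac{4}{3} - P$ ($g{\left(P \right)} = \left(-1 - P\right) + \frac{1}{-3} = \left(-1 - P\right) - \frac{1}{3} = - \frac{4}{3} - P$)
$202 \left(g{\left(-14 \right)} - 267\right) = 202 \left(\left(- \frac{4}{3} - -14\right) - 267\right) = 202 \left(\left(- \frac{4}{3} + 14\right) - 267\right) = 202 \left(\frac{38}{3} - 267\right) = 202 \left(- \frac{763}{3}\right) = - \frac{154126}{3}$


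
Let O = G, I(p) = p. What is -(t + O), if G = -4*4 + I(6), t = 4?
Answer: 6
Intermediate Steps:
G = -10 (G = -4*4 + 6 = -16 + 6 = -10)
O = -10
-(t + O) = -(4 - 10) = -1*(-6) = 6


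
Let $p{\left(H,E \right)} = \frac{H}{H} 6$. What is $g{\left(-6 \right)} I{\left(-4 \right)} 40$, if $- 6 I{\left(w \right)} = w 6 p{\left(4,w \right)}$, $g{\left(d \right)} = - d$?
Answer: $5760$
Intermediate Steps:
$p{\left(H,E \right)} = 6$ ($p{\left(H,E \right)} = 1 \cdot 6 = 6$)
$I{\left(w \right)} = - 6 w$ ($I{\left(w \right)} = - \frac{w 6 \cdot 6}{6} = - \frac{6 w 6}{6} = - \frac{36 w}{6} = - 6 w$)
$g{\left(-6 \right)} I{\left(-4 \right)} 40 = \left(-1\right) \left(-6\right) \left(\left(-6\right) \left(-4\right)\right) 40 = 6 \cdot 24 \cdot 40 = 144 \cdot 40 = 5760$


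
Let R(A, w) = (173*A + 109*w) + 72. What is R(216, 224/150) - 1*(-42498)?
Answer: 6007558/75 ≈ 80101.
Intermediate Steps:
R(A, w) = 72 + 109*w + 173*A (R(A, w) = (109*w + 173*A) + 72 = 72 + 109*w + 173*A)
R(216, 224/150) - 1*(-42498) = (72 + 109*(224/150) + 173*216) - 1*(-42498) = (72 + 109*(224*(1/150)) + 37368) + 42498 = (72 + 109*(112/75) + 37368) + 42498 = (72 + 12208/75 + 37368) + 42498 = 2820208/75 + 42498 = 6007558/75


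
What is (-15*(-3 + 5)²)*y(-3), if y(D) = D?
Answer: 180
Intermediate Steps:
(-15*(-3 + 5)²)*y(-3) = -15*(-3 + 5)²*(-3) = -15*2²*(-3) = -15*4*(-3) = -60*(-3) = 180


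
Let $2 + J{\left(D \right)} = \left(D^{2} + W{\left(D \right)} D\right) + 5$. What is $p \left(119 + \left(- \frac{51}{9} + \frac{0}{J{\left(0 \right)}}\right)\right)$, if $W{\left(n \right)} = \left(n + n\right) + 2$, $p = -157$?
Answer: $- \frac{53380}{3} \approx -17793.0$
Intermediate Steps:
$W{\left(n \right)} = 2 + 2 n$ ($W{\left(n \right)} = 2 n + 2 = 2 + 2 n$)
$J{\left(D \right)} = 3 + D^{2} + D \left(2 + 2 D\right)$ ($J{\left(D \right)} = -2 + \left(\left(D^{2} + \left(2 + 2 D\right) D\right) + 5\right) = -2 + \left(\left(D^{2} + D \left(2 + 2 D\right)\right) + 5\right) = -2 + \left(5 + D^{2} + D \left(2 + 2 D\right)\right) = 3 + D^{2} + D \left(2 + 2 D\right)$)
$p \left(119 + \left(- \frac{51}{9} + \frac{0}{J{\left(0 \right)}}\right)\right) = - 157 \left(119 + \left(- \frac{51}{9} + \frac{0}{3 + 2 \cdot 0 + 3 \cdot 0^{2}}\right)\right) = - 157 \left(119 - \left(\frac{17}{3} + \frac{0}{3 + 0 + 3 \cdot 0}\right)\right) = - 157 \left(119 - \left(\frac{17}{3} + \frac{0}{3 + 0 + 0}\right)\right) = - 157 \left(119 - \left(\frac{17}{3} + \frac{0}{3}\right)\right) = - 157 \left(119 + \left(- \frac{17}{3} + 0 \cdot \frac{1}{3}\right)\right) = - 157 \left(119 + \left(- \frac{17}{3} + 0\right)\right) = - 157 \left(119 - \frac{17}{3}\right) = \left(-157\right) \frac{340}{3} = - \frac{53380}{3}$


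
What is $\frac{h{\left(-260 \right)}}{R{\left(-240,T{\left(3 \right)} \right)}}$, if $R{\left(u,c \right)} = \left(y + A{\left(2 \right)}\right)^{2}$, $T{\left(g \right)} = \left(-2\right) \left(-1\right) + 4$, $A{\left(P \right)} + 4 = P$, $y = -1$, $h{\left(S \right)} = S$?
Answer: $- \frac{260}{9} \approx -28.889$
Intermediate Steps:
$A{\left(P \right)} = -4 + P$
$T{\left(g \right)} = 6$ ($T{\left(g \right)} = 2 + 4 = 6$)
$R{\left(u,c \right)} = 9$ ($R{\left(u,c \right)} = \left(-1 + \left(-4 + 2\right)\right)^{2} = \left(-1 - 2\right)^{2} = \left(-3\right)^{2} = 9$)
$\frac{h{\left(-260 \right)}}{R{\left(-240,T{\left(3 \right)} \right)}} = - \frac{260}{9}$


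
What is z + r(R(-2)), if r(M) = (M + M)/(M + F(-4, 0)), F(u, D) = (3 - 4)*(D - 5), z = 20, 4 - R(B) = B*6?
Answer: 452/21 ≈ 21.524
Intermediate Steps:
R(B) = 4 - 6*B (R(B) = 4 - B*6 = 4 - 6*B)
F(u, D) = 5 - D (F(u, D) = -(-5 + D) = 5 - D)
r(M) = 2*M/(5 + M) (r(M) = (M + M)/(M + (5 - 1*0)) = (2*M)/(M + (5 + 0)) = (2*M)/(M + 5) = (2*M)/(5 + M) = 2*M/(5 + M))
z + r(R(-2)) = 20 + 2*(4 - 6*(-2))/(5 + (4 - 6*(-2))) = 20 + 2*(4 + 12)/(5 + (4 + 12)) = 20 + 2*16/(5 + 16) = 20 + 2*16/21 = 20 + 2*16*(1/21) = 20 + 32/21 = 452/21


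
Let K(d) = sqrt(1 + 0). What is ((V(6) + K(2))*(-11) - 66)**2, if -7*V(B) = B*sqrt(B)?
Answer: 316657/49 - 1452*sqrt(6) ≈ 2905.7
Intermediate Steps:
K(d) = 1 (K(d) = sqrt(1) = 1)
V(B) = -B**(3/2)/7 (V(B) = -B*sqrt(B)/7 = -B**(3/2)/7)
((V(6) + K(2))*(-11) - 66)**2 = ((-6*sqrt(6)/7 + 1)*(-11) - 66)**2 = ((1 - 6*sqrt(6)/7)*(-11) - 66)**2 = ((-11 + 66*sqrt(6)/7) - 66)**2 = (-77 + 66*sqrt(6)/7)**2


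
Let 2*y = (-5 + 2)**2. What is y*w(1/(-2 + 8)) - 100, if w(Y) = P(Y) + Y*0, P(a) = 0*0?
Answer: -100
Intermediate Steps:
P(a) = 0
w(Y) = 0 (w(Y) = 0 + Y*0 = 0 + 0 = 0)
y = 9/2 (y = (-5 + 2)**2/2 = (1/2)*(-3)**2 = (1/2)*9 = 9/2 ≈ 4.5000)
y*w(1/(-2 + 8)) - 100 = (9/2)*0 - 100 = 0 - 100 = -100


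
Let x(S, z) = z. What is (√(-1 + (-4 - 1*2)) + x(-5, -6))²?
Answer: (6 - I*√7)² ≈ 29.0 - 31.749*I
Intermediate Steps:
(√(-1 + (-4 - 1*2)) + x(-5, -6))² = (√(-1 + (-4 - 1*2)) - 6)² = (√(-1 + (-4 - 2)) - 6)² = (√(-1 - 6) - 6)² = (√(-7) - 6)² = (I*√7 - 6)² = (-6 + I*√7)²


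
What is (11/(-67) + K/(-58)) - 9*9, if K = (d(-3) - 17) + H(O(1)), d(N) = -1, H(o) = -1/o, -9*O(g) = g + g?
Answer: -628999/7772 ≈ -80.931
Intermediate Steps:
O(g) = -2*g/9 (O(g) = -(g + g)/9 = -2*g/9)
K = -27/2 (K = (-1 - 17) - 1/((-2/9*1)) = -18 - 1/(-2/9) = -18 - 1*(-9/2) = -18 + 9/2 = -27/2 ≈ -13.500)
(11/(-67) + K/(-58)) - 9*9 = (11/(-67) - 27/2/(-58)) - 9*9 = (11*(-1/67) - 27/2*(-1/58)) - 81 = (-11/67 + 27/116) - 81 = 533/7772 - 81 = -628999/7772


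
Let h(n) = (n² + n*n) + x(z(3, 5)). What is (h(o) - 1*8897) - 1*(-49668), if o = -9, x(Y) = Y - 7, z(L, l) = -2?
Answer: 40924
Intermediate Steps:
x(Y) = -7 + Y
h(n) = -9 + 2*n² (h(n) = (n² + n*n) + (-7 - 2) = (n² + n²) - 9 = 2*n² - 9 = -9 + 2*n²)
(h(o) - 1*8897) - 1*(-49668) = ((-9 + 2*(-9)²) - 1*8897) - 1*(-49668) = ((-9 + 2*81) - 8897) + 49668 = ((-9 + 162) - 8897) + 49668 = (153 - 8897) + 49668 = -8744 + 49668 = 40924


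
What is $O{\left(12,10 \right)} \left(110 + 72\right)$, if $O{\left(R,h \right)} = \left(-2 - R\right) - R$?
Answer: $-4732$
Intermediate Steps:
$O{\left(R,h \right)} = -2 - 2 R$
$O{\left(12,10 \right)} \left(110 + 72\right) = \left(-2 - 24\right) \left(110 + 72\right) = \left(-2 - 24\right) 182 = \left(-26\right) 182 = -4732$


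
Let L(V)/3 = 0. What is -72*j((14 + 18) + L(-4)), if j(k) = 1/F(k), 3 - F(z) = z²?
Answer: 72/1021 ≈ 0.070519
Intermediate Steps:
L(V) = 0 (L(V) = 3*0 = 0)
F(z) = 3 - z²
j(k) = 1/(3 - k²)
-72*j((14 + 18) + L(-4)) = -(-72)/(-3 + ((14 + 18) + 0)²) = -(-72)/(-3 + (32 + 0)²) = -(-72)/(-3 + 32²) = -(-72)/(-3 + 1024) = -(-72)/1021 = -72*(-1/1021) = 72/1021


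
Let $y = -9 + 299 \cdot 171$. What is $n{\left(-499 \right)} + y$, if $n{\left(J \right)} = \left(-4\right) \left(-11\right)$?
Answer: $51164$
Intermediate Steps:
$y = 51120$ ($y = -9 + 51129 = 51120$)
$n{\left(J \right)} = 44$
$n{\left(-499 \right)} + y = 44 + 51120 = 51164$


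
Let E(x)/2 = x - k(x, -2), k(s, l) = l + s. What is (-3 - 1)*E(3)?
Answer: -16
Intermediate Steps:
E(x) = 4 (E(x) = 2*(x - (-2 + x)) = 2*(x + (2 - x)) = 2*2 = 4)
(-3 - 1)*E(3) = (-3 - 1)*4 = -4*4 = -16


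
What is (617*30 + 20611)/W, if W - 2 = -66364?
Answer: -39121/66362 ≈ -0.58951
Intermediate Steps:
W = -66362 (W = 2 - 66364 = -66362)
(617*30 + 20611)/W = (617*30 + 20611)/(-66362) = (18510 + 20611)*(-1/66362) = 39121*(-1/66362) = -39121/66362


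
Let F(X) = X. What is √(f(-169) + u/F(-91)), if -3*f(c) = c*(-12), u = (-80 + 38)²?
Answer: 4*I*√7345/13 ≈ 26.37*I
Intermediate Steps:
u = 1764 (u = (-42)² = 1764)
f(c) = 4*c (f(c) = -c*(-12)/3 = -(-4)*c = 4*c)
√(f(-169) + u/F(-91)) = √(4*(-169) + 1764/(-91)) = √(-676 + 1764*(-1/91)) = √(-676 - 252/13) = √(-9040/13) = 4*I*√7345/13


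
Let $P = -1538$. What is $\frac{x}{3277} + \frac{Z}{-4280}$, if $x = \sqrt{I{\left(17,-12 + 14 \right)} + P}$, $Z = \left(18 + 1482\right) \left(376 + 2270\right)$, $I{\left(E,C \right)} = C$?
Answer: $- \frac{99225}{107} + \frac{16 i \sqrt{6}}{3277} \approx -927.34 + 0.01196 i$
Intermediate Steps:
$Z = 3969000$ ($Z = 1500 \cdot 2646 = 3969000$)
$x = 16 i \sqrt{6}$ ($x = \sqrt{\left(-12 + 14\right) - 1538} = \sqrt{2 - 1538} = \sqrt{-1536} = 16 i \sqrt{6} \approx 39.192 i$)
$\frac{x}{3277} + \frac{Z}{-4280} = \frac{16 i \sqrt{6}}{3277} + \frac{3969000}{-4280} = 16 i \sqrt{6} \cdot \frac{1}{3277} + 3969000 \left(- \frac{1}{4280}\right) = \frac{16 i \sqrt{6}}{3277} - \frac{99225}{107} = - \frac{99225}{107} + \frac{16 i \sqrt{6}}{3277}$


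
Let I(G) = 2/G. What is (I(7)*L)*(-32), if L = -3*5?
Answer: 960/7 ≈ 137.14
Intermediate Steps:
L = -15
(I(7)*L)*(-32) = ((2/7)*(-15))*(-32) = -30/7*(-32) = 960/7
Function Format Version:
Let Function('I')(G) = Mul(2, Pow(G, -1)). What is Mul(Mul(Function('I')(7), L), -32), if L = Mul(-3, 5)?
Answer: Rational(960, 7) ≈ 137.14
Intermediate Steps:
L = -15
Mul(Mul(Function('I')(7), L), -32) = Mul(Mul(Mul(2, Pow(7, -1)), -15), -32) = Mul(Mul(Mul(2, Rational(1, 7)), -15), -32) = Mul(Mul(Rational(2, 7), -15), -32) = Mul(Rational(-30, 7), -32) = Rational(960, 7)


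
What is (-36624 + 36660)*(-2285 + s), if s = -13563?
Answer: -570528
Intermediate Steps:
(-36624 + 36660)*(-2285 + s) = (-36624 + 36660)*(-2285 - 13563) = 36*(-15848) = -570528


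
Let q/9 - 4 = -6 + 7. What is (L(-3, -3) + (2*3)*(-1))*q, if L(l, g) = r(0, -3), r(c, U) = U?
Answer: -405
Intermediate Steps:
q = 45 (q = 36 + 9*(-6 + 7) = 36 + 9*1 = 36 + 9 = 45)
L(l, g) = -3
(L(-3, -3) + (2*3)*(-1))*q = (-3 + (2*3)*(-1))*45 = (-3 + 6*(-1))*45 = (-3 - 6)*45 = -9*45 = -405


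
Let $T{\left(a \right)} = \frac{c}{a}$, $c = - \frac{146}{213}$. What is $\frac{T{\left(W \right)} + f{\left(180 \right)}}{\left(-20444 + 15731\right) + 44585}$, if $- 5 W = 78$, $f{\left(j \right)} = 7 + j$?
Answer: $\frac{776887}{165608352} \approx 0.0046911$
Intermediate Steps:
$c = - \frac{146}{213}$ ($c = \left(-146\right) \frac{1}{213} = - \frac{146}{213} \approx -0.68545$)
$W = - \frac{78}{5}$ ($W = \left(- \frac{1}{5}\right) 78 = - \frac{78}{5} \approx -15.6$)
$T{\left(a \right)} = - \frac{146}{213 a}$
$\frac{T{\left(W \right)} + f{\left(180 \right)}}{\left(-20444 + 15731\right) + 44585} = \frac{- \frac{146}{213 \left(- \frac{78}{5}\right)} + \left(7 + 180\right)}{\left(-20444 + 15731\right) + 44585} = \frac{\left(- \frac{146}{213}\right) \left(- \frac{5}{78}\right) + 187}{-4713 + 44585} = \frac{\frac{365}{8307} + 187}{39872} = \frac{1553774}{8307} \cdot \frac{1}{39872} = \frac{776887}{165608352}$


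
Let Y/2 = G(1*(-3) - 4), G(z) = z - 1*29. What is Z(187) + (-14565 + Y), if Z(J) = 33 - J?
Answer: -14791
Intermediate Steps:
G(z) = -29 + z (G(z) = z - 29 = -29 + z)
Y = -72 (Y = 2*(-29 + (1*(-3) - 4)) = 2*(-29 + (-3 - 4)) = 2*(-29 - 7) = 2*(-36) = -72)
Z(187) + (-14565 + Y) = (33 - 1*187) + (-14565 - 72) = (33 - 187) - 14637 = -154 - 14637 = -14791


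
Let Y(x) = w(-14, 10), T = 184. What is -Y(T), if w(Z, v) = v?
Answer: -10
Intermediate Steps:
Y(x) = 10
-Y(T) = -1*10 = -10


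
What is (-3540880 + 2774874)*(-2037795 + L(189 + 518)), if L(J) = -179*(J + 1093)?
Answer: 1807770329970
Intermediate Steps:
L(J) = -195647 - 179*J (L(J) = -179*(1093 + J) = -195647 - 179*J)
(-3540880 + 2774874)*(-2037795 + L(189 + 518)) = (-3540880 + 2774874)*(-2037795 + (-195647 - 179*(189 + 518))) = -766006*(-2037795 + (-195647 - 179*707)) = -766006*(-2037795 + (-195647 - 126553)) = -766006*(-2037795 - 322200) = -766006*(-2359995) = 1807770329970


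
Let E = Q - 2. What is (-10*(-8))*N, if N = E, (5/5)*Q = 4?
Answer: 160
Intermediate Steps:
Q = 4
E = 2 (E = 4 - 2 = 2)
N = 2
(-10*(-8))*N = -10*(-8)*2 = 80*2 = 160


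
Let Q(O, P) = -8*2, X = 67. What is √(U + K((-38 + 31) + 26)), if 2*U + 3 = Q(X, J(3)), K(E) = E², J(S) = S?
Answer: √1406/2 ≈ 18.748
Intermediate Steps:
Q(O, P) = -16
U = -19/2 (U = -3/2 + (½)*(-16) = -3/2 - 8 = -19/2 ≈ -9.5000)
√(U + K((-38 + 31) + 26)) = √(-19/2 + ((-38 + 31) + 26)²) = √(-19/2 + (-7 + 26)²) = √(-19/2 + 19²) = √(-19/2 + 361) = √(703/2) = √1406/2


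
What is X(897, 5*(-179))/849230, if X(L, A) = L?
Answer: 897/849230 ≈ 0.0010563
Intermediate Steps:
X(897, 5*(-179))/849230 = 897/849230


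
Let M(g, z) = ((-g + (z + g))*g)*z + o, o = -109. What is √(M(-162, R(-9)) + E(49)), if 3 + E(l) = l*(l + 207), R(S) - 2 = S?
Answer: √4494 ≈ 67.037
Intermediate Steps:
R(S) = 2 + S
M(g, z) = -109 + g*z² (M(g, z) = ((-g + (z + g))*g)*z - 109 = ((-g + (g + z))*g)*z - 109 = (z*g)*z - 109 = (g*z)*z - 109 = g*z² - 109 = -109 + g*z²)
E(l) = -3 + l*(207 + l) (E(l) = -3 + l*(l + 207) = -3 + l*(207 + l))
√(M(-162, R(-9)) + E(49)) = √((-109 - 162*(2 - 9)²) + (-3 + 49² + 207*49)) = √((-109 - 162*(-7)²) + (-3 + 2401 + 10143)) = √((-109 - 162*49) + 12541) = √((-109 - 7938) + 12541) = √(-8047 + 12541) = √4494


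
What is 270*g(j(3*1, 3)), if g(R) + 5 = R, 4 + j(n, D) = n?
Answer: -1620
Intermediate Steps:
j(n, D) = -4 + n
g(R) = -5 + R
270*g(j(3*1, 3)) = 270*(-5 + (-4 + 3*1)) = 270*(-5 + (-4 + 3)) = 270*(-5 - 1) = 270*(-6) = -1620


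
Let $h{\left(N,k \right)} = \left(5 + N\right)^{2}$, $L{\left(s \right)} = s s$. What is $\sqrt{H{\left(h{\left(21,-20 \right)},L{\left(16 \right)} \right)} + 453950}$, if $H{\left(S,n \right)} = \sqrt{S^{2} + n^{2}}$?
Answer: $\sqrt{453950 + 68 \sqrt{113}} \approx 674.29$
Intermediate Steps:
$L{\left(s \right)} = s^{2}$
$\sqrt{H{\left(h{\left(21,-20 \right)},L{\left(16 \right)} \right)} + 453950} = \sqrt{\sqrt{\left(\left(5 + 21\right)^{2}\right)^{2} + \left(16^{2}\right)^{2}} + 453950} = \sqrt{\sqrt{\left(26^{2}\right)^{2} + 256^{2}} + 453950} = \sqrt{\sqrt{676^{2} + 65536} + 453950} = \sqrt{\sqrt{456976 + 65536} + 453950} = \sqrt{\sqrt{522512} + 453950} = \sqrt{68 \sqrt{113} + 453950} = \sqrt{453950 + 68 \sqrt{113}}$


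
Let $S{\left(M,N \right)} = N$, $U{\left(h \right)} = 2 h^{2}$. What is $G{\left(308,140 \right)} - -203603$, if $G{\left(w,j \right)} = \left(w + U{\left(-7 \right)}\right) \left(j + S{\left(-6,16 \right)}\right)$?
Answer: $266939$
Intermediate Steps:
$G{\left(w,j \right)} = \left(16 + j\right) \left(98 + w\right)$ ($G{\left(w,j \right)} = \left(w + 2 \left(-7\right)^{2}\right) \left(j + 16\right) = \left(w + 2 \cdot 49\right) \left(16 + j\right) = \left(w + 98\right) \left(16 + j\right) = \left(98 + w\right) \left(16 + j\right) = \left(16 + j\right) \left(98 + w\right)$)
$G{\left(308,140 \right)} - -203603 = \left(1568 + 16 \cdot 308 + 98 \cdot 140 + 140 \cdot 308\right) - -203603 = \left(1568 + 4928 + 13720 + 43120\right) + 203603 = 63336 + 203603 = 266939$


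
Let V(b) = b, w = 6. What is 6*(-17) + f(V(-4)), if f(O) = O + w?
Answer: -100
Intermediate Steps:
f(O) = 6 + O (f(O) = O + 6 = 6 + O)
6*(-17) + f(V(-4)) = 6*(-17) + (6 - 4) = -102 + 2 = -100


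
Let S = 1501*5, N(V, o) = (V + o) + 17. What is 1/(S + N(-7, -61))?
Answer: 1/7454 ≈ 0.00013416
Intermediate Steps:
N(V, o) = 17 + V + o
S = 7505
1/(S + N(-7, -61)) = 1/(7505 + (17 - 7 - 61)) = 1/(7505 - 51) = 1/7454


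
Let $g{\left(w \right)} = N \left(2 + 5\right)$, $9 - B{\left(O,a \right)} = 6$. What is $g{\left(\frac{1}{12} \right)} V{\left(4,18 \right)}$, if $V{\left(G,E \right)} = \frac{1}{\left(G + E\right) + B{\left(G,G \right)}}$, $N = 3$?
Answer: $\frac{21}{25} \approx 0.84$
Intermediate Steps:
$B{\left(O,a \right)} = 3$ ($B{\left(O,a \right)} = 9 - 6 = 3$)
$g{\left(w \right)} = 21$ ($g{\left(w \right)} = 3 \left(2 + 5\right) = 3 \cdot 7 = 21$)
$V{\left(G,E \right)} = \frac{1}{3 + E + G}$ ($V{\left(G,E \right)} = \frac{1}{\left(G + E\right) + 3} = \frac{1}{\left(E + G\right) + 3} = \frac{1}{3 + E + G}$)
$g{\left(\frac{1}{12} \right)} V{\left(4,18 \right)} = \frac{21}{3 + 18 + 4} = \frac{21}{25}$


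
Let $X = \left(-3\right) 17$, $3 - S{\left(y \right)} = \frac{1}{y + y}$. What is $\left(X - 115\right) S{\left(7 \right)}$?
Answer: $- \frac{3403}{7} \approx -486.14$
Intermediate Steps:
$S{\left(y \right)} = 3 - \frac{1}{2 y}$ ($S{\left(y \right)} = 3 - \frac{1}{y + y} = 3 - \frac{1}{2 y}$)
$X = -51$
$\left(X - 115\right) S{\left(7 \right)} = \left(-51 - 115\right) \left(3 - \frac{1}{2 \cdot 7}\right) = - 166 \left(3 - \frac{1}{14}\right) = \left(-166\right) \frac{41}{14} = - \frac{3403}{7}$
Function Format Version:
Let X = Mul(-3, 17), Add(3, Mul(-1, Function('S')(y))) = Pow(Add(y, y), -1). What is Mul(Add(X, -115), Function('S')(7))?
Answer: Rational(-3403, 7) ≈ -486.14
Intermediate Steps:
Function('S')(y) = Add(3, Mul(Rational(-1, 2), Pow(y, -1))) (Function('S')(y) = Add(3, Mul(-1, Pow(Add(y, y), -1))) = Add(3, Mul(-1, Pow(Mul(2, y), -1))) = Add(3, Mul(-1, Mul(Rational(1, 2), Pow(y, -1)))) = Add(3, Mul(Rational(-1, 2), Pow(y, -1))))
X = -51
Mul(Add(X, -115), Function('S')(7)) = Mul(Add(-51, -115), Add(3, Mul(Rational(-1, 2), Pow(7, -1)))) = Mul(-166, Add(3, Mul(Rational(-1, 2), Rational(1, 7)))) = Mul(-166, Add(3, Rational(-1, 14))) = Mul(-166, Rational(41, 14)) = Rational(-3403, 7)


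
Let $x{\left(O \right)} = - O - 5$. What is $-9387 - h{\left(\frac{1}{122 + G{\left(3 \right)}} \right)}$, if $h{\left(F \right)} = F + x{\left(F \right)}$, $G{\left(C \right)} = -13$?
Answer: $-9382$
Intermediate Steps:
$x{\left(O \right)} = -5 - O$
$h{\left(F \right)} = -5$ ($h{\left(F \right)} = F - \left(5 + F\right) = -5$)
$-9387 - h{\left(\frac{1}{122 + G{\left(3 \right)}} \right)} = -9387 - -5 = -9387 + 5 = -9382$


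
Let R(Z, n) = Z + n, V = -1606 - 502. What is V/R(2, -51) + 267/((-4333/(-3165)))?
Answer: 7220237/30331 ≈ 238.05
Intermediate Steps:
V = -2108
V/R(2, -51) + 267/((-4333/(-3165))) = -2108/(2 - 51) + 267/((-4333/(-3165))) = -2108/(-49) + 267/((-4333*(-1/3165))) = -2108*(-1/49) + 267/(4333/3165) = 2108/49 + 267*(3165/4333) = 2108/49 + 845055/4333 = 7220237/30331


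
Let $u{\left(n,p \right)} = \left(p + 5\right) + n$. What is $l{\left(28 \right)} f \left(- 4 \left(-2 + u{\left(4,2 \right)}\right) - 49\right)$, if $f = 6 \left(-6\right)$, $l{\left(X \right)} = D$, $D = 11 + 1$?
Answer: $36720$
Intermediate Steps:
$D = 12$
$l{\left(X \right)} = 12$
$u{\left(n,p \right)} = 5 + n + p$ ($u{\left(n,p \right)} = \left(5 + p\right) + n = 5 + n + p$)
$f = -36$
$l{\left(28 \right)} f \left(- 4 \left(-2 + u{\left(4,2 \right)}\right) - 49\right) = 12 \left(- 36 \left(- 4 \left(-2 + \left(5 + 4 + 2\right)\right) - 49\right)\right) = 12 \left(- 36 \left(- 4 \left(-2 + 11\right) - 49\right)\right) = 12 \left(- 36 \left(\left(-4\right) 9 - 49\right)\right) = 12 \left(- 36 \left(-36 - 49\right)\right) = 12 \left(\left(-36\right) \left(-85\right)\right) = 12 \cdot 3060 = 36720$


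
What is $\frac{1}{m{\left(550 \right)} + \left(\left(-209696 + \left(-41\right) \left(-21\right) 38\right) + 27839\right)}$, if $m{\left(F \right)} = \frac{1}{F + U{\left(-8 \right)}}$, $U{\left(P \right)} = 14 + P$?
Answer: $- \frac{556}{82921283} \approx -6.7052 \cdot 10^{-6}$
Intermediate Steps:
$m{\left(F \right)} = \frac{1}{6 + F}$ ($m{\left(F \right)} = \frac{1}{F + \left(14 - 8\right)} = \frac{1}{F + 6} = \frac{1}{6 + F}$)
$\frac{1}{m{\left(550 \right)} + \left(\left(-209696 + \left(-41\right) \left(-21\right) 38\right) + 27839\right)} = \frac{1}{\frac{1}{6 + 550} + \left(\left(-209696 + \left(-41\right) \left(-21\right) 38\right) + 27839\right)} = \frac{1}{\frac{1}{556} + \left(\left(-209696 + 861 \cdot 38\right) + 27839\right)} = \frac{1}{\frac{1}{556} + \left(\left(-209696 + 32718\right) + 27839\right)} = \frac{1}{\frac{1}{556} + \left(-176978 + 27839\right)} = \frac{1}{\frac{1}{556} - 149139} = \frac{1}{- \frac{82921283}{556}} = - \frac{556}{82921283}$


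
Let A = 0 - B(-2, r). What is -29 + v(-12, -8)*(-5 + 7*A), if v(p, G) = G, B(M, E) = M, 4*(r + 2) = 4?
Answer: -101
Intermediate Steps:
r = -1 (r = -2 + (¼)*4 = -2 + 1 = -1)
A = 2 (A = 0 - 1*(-2) = 0 + 2 = 2)
-29 + v(-12, -8)*(-5 + 7*A) = -29 - 8*(-5 + 7*2) = -29 - 8*(-5 + 14) = -29 - 8*9 = -29 - 72 = -101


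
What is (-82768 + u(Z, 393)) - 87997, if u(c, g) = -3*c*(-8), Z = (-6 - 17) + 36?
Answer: -170453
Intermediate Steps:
Z = 13 (Z = -23 + 36 = 13)
u(c, g) = 24*c
(-82768 + u(Z, 393)) - 87997 = (-82768 + 24*13) - 87997 = (-82768 + 312) - 87997 = -82456 - 87997 = -170453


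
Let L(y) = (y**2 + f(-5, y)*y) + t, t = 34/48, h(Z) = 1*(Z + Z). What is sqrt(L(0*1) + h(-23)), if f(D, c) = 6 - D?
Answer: I*sqrt(6522)/12 ≈ 6.7299*I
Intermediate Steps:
h(Z) = 2*Z (h(Z) = 1*(2*Z) = 2*Z)
t = 17/24 (t = 34*(1/48) = 17/24 ≈ 0.70833)
L(y) = 17/24 + y**2 + 11*y (L(y) = (y**2 + (6 - 1*(-5))*y) + 17/24 = (y**2 + (6 + 5)*y) + 17/24 = (y**2 + 11*y) + 17/24 = 17/24 + y**2 + 11*y)
sqrt(L(0*1) + h(-23)) = sqrt((17/24 + (0*1)**2 + 11*(0*1)) + 2*(-23)) = sqrt((17/24 + 0**2 + 11*0) - 46) = sqrt((17/24 + 0 + 0) - 46) = sqrt(17/24 - 46) = sqrt(-1087/24) = I*sqrt(6522)/12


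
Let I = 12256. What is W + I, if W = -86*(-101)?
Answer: 20942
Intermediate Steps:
W = 8686
W + I = 8686 + 12256 = 20942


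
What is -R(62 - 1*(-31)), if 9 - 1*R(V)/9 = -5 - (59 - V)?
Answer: 180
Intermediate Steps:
R(V) = 657 - 9*V (R(V) = 81 - 9*(-5 - (59 - V)) = 81 - 9*(-5 + (-59 + V)) = 81 - 9*(-64 + V) = 81 + (576 - 9*V) = 657 - 9*V)
-R(62 - 1*(-31)) = -(657 - 9*(62 - 1*(-31))) = -(657 - 9*(62 + 31)) = -(657 - 9*93) = -(657 - 837) = -1*(-180) = 180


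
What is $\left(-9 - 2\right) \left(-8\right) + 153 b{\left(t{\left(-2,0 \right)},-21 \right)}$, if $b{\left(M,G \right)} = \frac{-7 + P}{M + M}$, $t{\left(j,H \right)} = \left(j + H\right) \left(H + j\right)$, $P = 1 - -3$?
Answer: $\frac{245}{8} \approx 30.625$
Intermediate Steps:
$P = 4$ ($P = 1 + 3 = 4$)
$t{\left(j,H \right)} = \left(H + j\right)^{2}$ ($t{\left(j,H \right)} = \left(H + j\right) \left(H + j\right) = \left(H + j\right)^{2}$)
$b{\left(M,G \right)} = - \frac{3}{2 M}$ ($b{\left(M,G \right)} = \frac{-7 + 4}{M + M} = - \frac{3}{2 M}$)
$\left(-9 - 2\right) \left(-8\right) + 153 b{\left(t{\left(-2,0 \right)},-21 \right)} = \left(-9 - 2\right) \left(-8\right) + 153 \left(- \frac{3}{2 \left(0 - 2\right)^{2}}\right) = \left(-11\right) \left(-8\right) + 153 \left(- \frac{3}{2 \left(-2\right)^{2}}\right) = 88 + 153 \left(- \frac{3}{2 \cdot 4}\right) = 88 + 153 \left(\left(- \frac{3}{2}\right) \frac{1}{4}\right) = 88 + 153 \left(- \frac{3}{8}\right) = 88 - \frac{459}{8} = \frac{245}{8}$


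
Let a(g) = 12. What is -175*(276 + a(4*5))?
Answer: -50400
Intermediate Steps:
-175*(276 + a(4*5)) = -175*(276 + 12) = -175*288 = -50400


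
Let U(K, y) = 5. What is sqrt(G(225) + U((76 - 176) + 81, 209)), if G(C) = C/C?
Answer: sqrt(6) ≈ 2.4495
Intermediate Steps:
G(C) = 1
sqrt(G(225) + U((76 - 176) + 81, 209)) = sqrt(1 + 5) = sqrt(6)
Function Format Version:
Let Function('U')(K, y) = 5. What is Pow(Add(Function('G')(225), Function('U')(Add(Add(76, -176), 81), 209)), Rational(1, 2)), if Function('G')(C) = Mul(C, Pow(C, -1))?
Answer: Pow(6, Rational(1, 2)) ≈ 2.4495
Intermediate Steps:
Function('G')(C) = 1
Pow(Add(Function('G')(225), Function('U')(Add(Add(76, -176), 81), 209)), Rational(1, 2)) = Pow(Add(1, 5), Rational(1, 2)) = Pow(6, Rational(1, 2))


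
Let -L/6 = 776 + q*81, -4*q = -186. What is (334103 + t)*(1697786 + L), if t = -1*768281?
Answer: -725307808518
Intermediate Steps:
q = 93/2 (q = -¼*(-186) = 93/2 ≈ 46.500)
L = -27255 (L = -6*(776 + (93/2)*81) = -6*(776 + 7533/2) = -6*9085/2 = -27255)
t = -768281
(334103 + t)*(1697786 + L) = (334103 - 768281)*(1697786 - 27255) = -434178*1670531 = -725307808518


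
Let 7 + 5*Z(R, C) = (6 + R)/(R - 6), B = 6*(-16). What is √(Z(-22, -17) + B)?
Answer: I*√4767/7 ≈ 9.8634*I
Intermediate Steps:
B = -96
Z(R, C) = -7/5 + (6 + R)/(5*(-6 + R)) (Z(R, C) = -7/5 + ((6 + R)/(R - 6))/5 = -7/5 + ((6 + R)/(-6 + R))/5 = -7/5 + (6 + R)/(5*(-6 + R)))
√(Z(-22, -17) + B) = √(6*(8 - 1*(-22))/(5*(-6 - 22)) - 96) = √((6/5)*(8 + 22)/(-28) - 96) = √((6/5)*(-1/28)*30 - 96) = √(-9/7 - 96) = √(-681/7) = I*√4767/7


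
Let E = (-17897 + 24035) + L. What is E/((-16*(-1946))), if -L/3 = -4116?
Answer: 9243/15568 ≈ 0.59372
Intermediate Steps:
L = 12348 (L = -3*(-4116) = 12348)
E = 18486 (E = (-17897 + 24035) + 12348 = 6138 + 12348 = 18486)
E/((-16*(-1946))) = 18486/((-16*(-1946))) = 18486/31136 = 18486*(1/31136) = 9243/15568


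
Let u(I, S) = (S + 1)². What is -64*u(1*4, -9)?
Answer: -4096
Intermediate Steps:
u(I, S) = (1 + S)²
-64*u(1*4, -9) = -64*(1 - 9)² = -64*(-8)² = -64*64 = -4096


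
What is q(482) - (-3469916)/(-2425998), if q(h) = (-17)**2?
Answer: 348821753/1212999 ≈ 287.57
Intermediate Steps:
q(h) = 289
q(482) - (-3469916)/(-2425998) = 289 - (-3469916)/(-2425998) = 289 - (-3469916)*(-1)/2425998 = 289 - 1*1734958/1212999 = 289 - 1734958/1212999 = 348821753/1212999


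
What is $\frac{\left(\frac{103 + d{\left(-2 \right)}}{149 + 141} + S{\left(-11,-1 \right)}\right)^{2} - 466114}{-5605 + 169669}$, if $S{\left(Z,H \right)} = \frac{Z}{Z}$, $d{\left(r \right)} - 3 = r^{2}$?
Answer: $- \frac{65333379}{22996304} \approx -2.841$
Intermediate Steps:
$d{\left(r \right)} = 3 + r^{2}$
$S{\left(Z,H \right)} = 1$
$\frac{\left(\frac{103 + d{\left(-2 \right)}}{149 + 141} + S{\left(-11,-1 \right)}\right)^{2} - 466114}{-5605 + 169669} = \frac{\left(\frac{103 + \left(3 + \left(-2\right)^{2}\right)}{149 + 141} + 1\right)^{2} - 466114}{-5605 + 169669} = \frac{\left(\frac{103 + \left(3 + 4\right)}{290} + 1\right)^{2} - 466114}{164064} = \left(\left(\left(103 + 7\right) \frac{1}{290} + 1\right)^{2} - 466114\right) \frac{1}{164064} = \left(\left(110 \cdot \frac{1}{290} + 1\right)^{2} - 466114\right) \frac{1}{164064} = \left(\left(\frac{11}{29} + 1\right)^{2} - 466114\right) \frac{1}{164064} = \left(\left(\frac{40}{29}\right)^{2} - 466114\right) \frac{1}{164064} = \left(\frac{1600}{841} - 466114\right) \frac{1}{164064} = \left(- \frac{392000274}{841}\right) \frac{1}{164064} = - \frac{65333379}{22996304}$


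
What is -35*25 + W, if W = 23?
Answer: -852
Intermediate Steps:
-35*25 + W = -35*25 + 23 = -875 + 23 = -852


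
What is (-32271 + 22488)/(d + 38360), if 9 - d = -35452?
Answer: -3261/24607 ≈ -0.13252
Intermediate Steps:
d = 35461 (d = 9 - 1*(-35452) = 9 + 35452 = 35461)
(-32271 + 22488)/(d + 38360) = (-32271 + 22488)/(35461 + 38360) = -9783/73821 = -9783*1/73821 = -3261/24607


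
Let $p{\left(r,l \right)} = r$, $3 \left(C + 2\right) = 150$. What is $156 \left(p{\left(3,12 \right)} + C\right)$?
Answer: $7956$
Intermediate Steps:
$C = 48$ ($C = -2 + \frac{1}{3} \cdot 150 = -2 + 50 = 48$)
$156 \left(p{\left(3,12 \right)} + C\right) = 156 \left(3 + 48\right) = 156 \cdot 51 = 7956$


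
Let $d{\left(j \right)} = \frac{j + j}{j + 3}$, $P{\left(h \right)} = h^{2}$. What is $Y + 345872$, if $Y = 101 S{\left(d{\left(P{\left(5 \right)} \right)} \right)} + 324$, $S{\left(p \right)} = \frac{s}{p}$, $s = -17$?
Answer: $\frac{8630862}{25} \approx 3.4523 \cdot 10^{5}$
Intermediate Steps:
$d{\left(j \right)} = \frac{2 j}{3 + j}$
$S{\left(p \right)} = - \frac{17}{p}$
$Y = - \frac{15938}{25}$ ($Y = 101 \left(- \frac{17}{2 \cdot 5^{2} \frac{1}{3 + 5^{2}}}\right) + 324 = 101 \left(- \frac{17}{2 \cdot 25 \frac{1}{3 + 25}}\right) + 324 = 101 \left(- \frac{17}{2 \cdot 25 \cdot \frac{1}{28}}\right) + 324 = 101 \left(- \frac{17}{\frac{25}{14}}\right) + 324 = 101 \left(\left(-17\right) \frac{14}{25}\right) + 324 = 101 \left(- \frac{238}{25}\right) + 324 = - \frac{24038}{25} + 324 = - \frac{15938}{25} \approx -637.52$)
$Y + 345872 = - \frac{15938}{25} + 345872 = \frac{8630862}{25}$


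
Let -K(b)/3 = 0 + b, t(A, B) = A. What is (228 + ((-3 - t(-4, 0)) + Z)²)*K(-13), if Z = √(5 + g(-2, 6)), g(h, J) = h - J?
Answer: 8814 + 78*I*√3 ≈ 8814.0 + 135.1*I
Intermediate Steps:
K(b) = -3*b (K(b) = -3*(0 + b) = -3*b)
Z = I*√3 (Z = √(5 + (-2 - 1*6)) = √(5 + (-2 - 6)) = √(5 - 8) = √(-3) = I*√3 ≈ 1.732*I)
(228 + ((-3 - t(-4, 0)) + Z)²)*K(-13) = (228 + ((-3 - 1*(-4)) + I*√3)²)*(-3*(-13)) = (228 + ((-3 + 4) + I*√3)²)*39 = (228 + (1 + I*√3)²)*39 = 8892 + 39*(1 + I*√3)²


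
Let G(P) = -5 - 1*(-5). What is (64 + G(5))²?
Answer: 4096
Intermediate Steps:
G(P) = 0 (G(P) = -5 + 5 = 0)
(64 + G(5))² = (64 + 0)² = 64² = 4096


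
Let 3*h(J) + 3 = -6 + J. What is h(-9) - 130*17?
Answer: -2216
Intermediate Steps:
h(J) = -3 + J/3 (h(J) = -1 + (-6 + J)/3 = -1 + (-2 + J/3) = -3 + J/3)
h(-9) - 130*17 = (-3 + (⅓)*(-9)) - 130*17 = (-3 - 3) - 2210 = -6 - 2210 = -2216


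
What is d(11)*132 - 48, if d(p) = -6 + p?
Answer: 612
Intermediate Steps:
d(11)*132 - 48 = (-6 + 11)*132 - 48 = 5*132 - 48 = 660 - 48 = 612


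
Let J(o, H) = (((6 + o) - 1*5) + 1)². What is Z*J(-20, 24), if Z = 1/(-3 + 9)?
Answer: 54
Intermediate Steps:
Z = ⅙ (Z = 1/6 = ⅙ ≈ 0.16667)
J(o, H) = (2 + o)² (J(o, H) = (((6 + o) - 5) + 1)² = ((1 + o) + 1)² = (2 + o)²)
Z*J(-20, 24) = (2 - 20)²/6 = (⅙)*(-18)² = (⅙)*324 = 54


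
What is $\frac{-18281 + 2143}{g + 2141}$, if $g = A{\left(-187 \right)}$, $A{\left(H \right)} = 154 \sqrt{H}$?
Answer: $- \frac{34551458}{9018773} + \frac{2485252 i \sqrt{187}}{9018773} \approx -3.8311 + 3.7683 i$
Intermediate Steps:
$g = 154 i \sqrt{187}$ ($g = 154 \sqrt{-187} = 154 i \sqrt{187} \approx 2105.9 i$)
$\frac{-18281 + 2143}{g + 2141} = \frac{-18281 + 2143}{154 i \sqrt{187} + 2141} = - \frac{16138}{2141 + 154 i \sqrt{187}}$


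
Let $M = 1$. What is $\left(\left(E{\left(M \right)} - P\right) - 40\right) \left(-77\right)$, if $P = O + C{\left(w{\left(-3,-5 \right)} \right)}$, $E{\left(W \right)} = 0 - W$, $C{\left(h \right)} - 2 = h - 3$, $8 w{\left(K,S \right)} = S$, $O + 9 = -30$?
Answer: $\frac{231}{8} \approx 28.875$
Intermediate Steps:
$O = -39$ ($O = -9 - 30 = -39$)
$w{\left(K,S \right)} = \frac{S}{8}$
$C{\left(h \right)} = -1 + h$ ($C{\left(h \right)} = 2 + \left(h - 3\right) = 2 + \left(-3 + h\right) = -1 + h$)
$E{\left(W \right)} = - W$
$P = - \frac{325}{8}$ ($P = -39 + \left(-1 + \frac{1}{8} \left(-5\right)\right) = -39 - \frac{13}{8} = - \frac{325}{8} \approx -40.625$)
$\left(\left(E{\left(M \right)} - P\right) - 40\right) \left(-77\right) = \left(\left(\left(-1\right) 1 - - \frac{325}{8}\right) - 40\right) \left(-77\right) = \left(\left(-1 + \frac{325}{8}\right) - 40\right) \left(-77\right) = \left(\frac{317}{8} - 40\right) \left(-77\right) = \left(- \frac{3}{8}\right) \left(-77\right) = \frac{231}{8}$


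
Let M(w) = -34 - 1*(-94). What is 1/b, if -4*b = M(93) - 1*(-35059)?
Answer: -4/35119 ≈ -0.00011390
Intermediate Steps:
M(w) = 60 (M(w) = -34 + 94 = 60)
b = -35119/4 (b = -(60 - 1*(-35059))/4 = -(60 + 35059)/4 = -¼*35119 = -35119/4 ≈ -8779.8)
1/b = 1/(-35119/4) = -4/35119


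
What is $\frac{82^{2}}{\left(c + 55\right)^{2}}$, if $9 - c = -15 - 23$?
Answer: $\frac{1681}{2601} \approx 0.64629$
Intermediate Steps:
$c = 47$ ($c = 9 - \left(-15 - 23\right) = 9 - -38 = 9 + 38 = 47$)
$\frac{82^{2}}{\left(c + 55\right)^{2}} = \frac{82^{2}}{\left(47 + 55\right)^{2}} = \frac{6724}{102^{2}} = \frac{6724}{10404} = 6724 \cdot \frac{1}{10404} = \frac{1681}{2601}$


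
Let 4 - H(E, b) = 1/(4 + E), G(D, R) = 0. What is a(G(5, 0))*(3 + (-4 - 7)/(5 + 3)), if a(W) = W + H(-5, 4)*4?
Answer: 65/2 ≈ 32.500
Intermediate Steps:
H(E, b) = 4 - 1/(4 + E)
a(W) = 20 + W (a(W) = W + ((15 + 4*(-5))/(4 - 5))*4 = W + ((15 - 20)/(-1))*4 = W - 1*(-5)*4 = W + 5*4 = W + 20 = 20 + W)
a(G(5, 0))*(3 + (-4 - 7)/(5 + 3)) = (20 + 0)*(3 + (-4 - 7)/(5 + 3)) = 20*(3 - 11/8) = 20*(13/8) = 65/2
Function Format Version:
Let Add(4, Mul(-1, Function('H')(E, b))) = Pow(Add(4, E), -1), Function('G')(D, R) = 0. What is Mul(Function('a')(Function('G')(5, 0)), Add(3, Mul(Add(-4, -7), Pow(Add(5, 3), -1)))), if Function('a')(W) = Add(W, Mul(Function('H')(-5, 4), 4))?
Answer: Rational(65, 2) ≈ 32.500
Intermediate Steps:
Function('H')(E, b) = Add(4, Mul(-1, Pow(Add(4, E), -1)))
Function('a')(W) = Add(20, W) (Function('a')(W) = Add(W, Mul(Mul(Pow(Add(4, -5), -1), Add(15, Mul(4, -5))), 4)) = Add(W, Mul(Mul(Pow(-1, -1), Add(15, -20)), 4)) = Add(W, Mul(Mul(-1, -5), 4)) = Add(W, Mul(5, 4)) = Add(W, 20) = Add(20, W))
Mul(Function('a')(Function('G')(5, 0)), Add(3, Mul(Add(-4, -7), Pow(Add(5, 3), -1)))) = Mul(Add(20, 0), Add(3, Mul(Add(-4, -7), Pow(Add(5, 3), -1)))) = Mul(20, Add(3, Mul(-11, Pow(8, -1)))) = Mul(20, Add(3, Mul(-11, Rational(1, 8)))) = Mul(20, Add(3, Rational(-11, 8))) = Mul(20, Rational(13, 8)) = Rational(65, 2)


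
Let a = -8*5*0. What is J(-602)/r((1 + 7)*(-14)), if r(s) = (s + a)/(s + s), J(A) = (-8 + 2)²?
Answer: 72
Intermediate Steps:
a = 0 (a = -40*0 = 0)
J(A) = 36 (J(A) = (-6)² = 36)
r(s) = ½ (r(s) = (s + 0)/(s + s) = s/((2*s)) = s*(1/(2*s)) = ½)
J(-602)/r((1 + 7)*(-14)) = 36/(½) = 36*2 = 72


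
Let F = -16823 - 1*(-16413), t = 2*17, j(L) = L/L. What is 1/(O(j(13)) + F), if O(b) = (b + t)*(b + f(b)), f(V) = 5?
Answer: -1/200 ≈ -0.0050000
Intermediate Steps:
j(L) = 1
t = 34
O(b) = (5 + b)*(34 + b) (O(b) = (b + 34)*(b + 5) = (34 + b)*(5 + b) = (5 + b)*(34 + b))
F = -410 (F = -16823 + 16413 = -410)
1/(O(j(13)) + F) = 1/((170 + 1**2 + 39*1) - 410) = 1/((170 + 1 + 39) - 410) = 1/(210 - 410) = 1/(-200) = -1/200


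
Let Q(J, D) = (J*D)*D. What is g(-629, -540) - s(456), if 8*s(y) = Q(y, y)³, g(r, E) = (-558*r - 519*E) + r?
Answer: -106559849141260686614699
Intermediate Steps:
Q(J, D) = J*D² (Q(J, D) = (D*J)*D = J*D²)
g(r, E) = -557*r - 519*E
s(y) = y⁹/8 (s(y) = (y*y²)³/8 = (y³)³/8 = y⁹/8)
g(-629, -540) - s(456) = (-557*(-629) - 519*(-540)) - 456⁹/8 = (350353 + 280260) - 852478793130085497962496/8 = 630613 - 1*106559849141260687245312 = 630613 - 106559849141260687245312 = -106559849141260686614699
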